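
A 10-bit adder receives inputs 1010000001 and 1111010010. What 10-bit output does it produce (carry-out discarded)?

  1010000001
+ 1111010010
= 1001010011  (discard carry-out 1)

1001010011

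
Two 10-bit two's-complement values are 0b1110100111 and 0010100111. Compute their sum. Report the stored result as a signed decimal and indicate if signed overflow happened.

78; no overflow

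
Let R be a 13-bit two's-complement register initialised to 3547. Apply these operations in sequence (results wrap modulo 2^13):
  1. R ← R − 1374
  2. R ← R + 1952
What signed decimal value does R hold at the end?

-4067

Start: R = 3547 = 0110111011011.
R = 3547 − 1374 = 2173 = 0100001111101
R = 2173 + 1952 = 4125; wraps to -4067 = 1000000011101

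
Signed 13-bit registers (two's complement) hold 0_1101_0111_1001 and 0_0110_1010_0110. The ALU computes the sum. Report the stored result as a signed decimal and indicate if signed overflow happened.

-3041; overflow

0_1101_0111_1001 → 0110101111001 = 3449 (signed)
0_0110_1010_0110 → 0011010100110 = 1702 (signed)
  0110101111001
+ 0011010100110
= 1010000011111
Result 1010000011111: MSB = 1 → 5151 − 8192 = -3041.
Both addends are non-negative but the stored result is negative: signed overflow. The true value 3449 + 1702 = 5151 lies outside [-4096, 4095].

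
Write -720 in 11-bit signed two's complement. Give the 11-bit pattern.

|-720| = 720 = 01011010000 in 11 bits.
Invert the bits: 10100101111. Add 1: 10100110000.
Check: 10100110000 reads as 1328 − 2048 = -720.

10100110000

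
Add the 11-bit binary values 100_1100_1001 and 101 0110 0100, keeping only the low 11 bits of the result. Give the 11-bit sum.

  10011001001
+ 10101100100
= 01000101101  (discard carry-out 1)

01000101101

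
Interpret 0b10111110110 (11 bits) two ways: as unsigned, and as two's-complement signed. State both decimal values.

Unsigned: 10111110110 = 1526.
Signed: MSB=1 → 1526 − 2048 = -522.

unsigned = 1526, signed = -522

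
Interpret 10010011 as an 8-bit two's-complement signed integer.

-109

MSB is 1, so the value is negative.
Invert: 01101100. Add 1: 01101101 = 109. So the value is −109.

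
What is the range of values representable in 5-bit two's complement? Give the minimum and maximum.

Minimum: −2^4 = -16.
Maximum: 2^4 − 1 = 15.

min = -16, max = 15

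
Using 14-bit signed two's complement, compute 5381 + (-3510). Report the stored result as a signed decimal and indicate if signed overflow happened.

1871; no overflow

5381 → 01010100000101
-3510 → 11001001001010
  01010100000101
+ 11001001001010
= 00011101001111  (discard carry-out 1)
Result 00011101001111: MSB = 0 → value 1871.
Addends have opposite signs, so signed overflow cannot occur.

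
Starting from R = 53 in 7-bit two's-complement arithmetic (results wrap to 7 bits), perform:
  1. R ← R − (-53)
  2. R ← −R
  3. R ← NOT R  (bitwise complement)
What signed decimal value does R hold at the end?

Start: R = 53 = 0110101.
R = 53 − (-53) = 106; wraps to -22 = 1101010
R = −(-22) = 22 = 0010110
R = NOT 0010110 = 1101001 = -23

-23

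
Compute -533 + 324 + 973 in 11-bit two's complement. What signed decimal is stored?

764

-533 + 324 = -209 (11100101111)
-209 + 973 = 764 (01011111100)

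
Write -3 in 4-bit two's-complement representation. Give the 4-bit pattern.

1101

|-3| = 3 = 0011 in 4 bits.
Invert the bits: 1100. Add 1: 1101.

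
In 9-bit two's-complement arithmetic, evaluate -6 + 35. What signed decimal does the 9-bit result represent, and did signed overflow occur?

29; no overflow

-6 → 111111010
35 → 000100011
  111111010
+ 000100011
= 000011101  (discard carry-out 1)
Result 000011101: MSB = 0 → value 29.
Addends have opposite signs, so signed overflow cannot occur.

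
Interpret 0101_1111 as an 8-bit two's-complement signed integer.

95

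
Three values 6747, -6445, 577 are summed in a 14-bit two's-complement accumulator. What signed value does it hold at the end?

879

6747 + (-6445) = 302 (00000100101110)
302 + 577 = 879 (00001101101111)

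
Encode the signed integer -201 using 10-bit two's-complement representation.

1100110111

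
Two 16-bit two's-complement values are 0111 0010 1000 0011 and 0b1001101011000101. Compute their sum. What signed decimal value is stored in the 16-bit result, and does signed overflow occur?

3400; no overflow

0111 0010 1000 0011 → 0111001010000011 = 29315 (signed)
0b1001101011000101 → 1001101011000101 = -25915 (signed)
  0111001010000011
+ 1001101011000101
= 0000110101001000  (discard carry-out 1)
Result 0000110101001000: MSB = 0 → value 3400.
Addends have opposite signs, so signed overflow cannot occur.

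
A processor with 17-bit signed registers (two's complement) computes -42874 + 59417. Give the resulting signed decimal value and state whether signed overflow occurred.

-42874 → 10101100010000110
59417 → 01110100000011001
  10101100010000110
+ 01110100000011001
= 00100000010011111  (discard carry-out 1)
Result 00100000010011111: MSB = 0 → value 16543.
Addends have opposite signs, so signed overflow cannot occur.

16543; no overflow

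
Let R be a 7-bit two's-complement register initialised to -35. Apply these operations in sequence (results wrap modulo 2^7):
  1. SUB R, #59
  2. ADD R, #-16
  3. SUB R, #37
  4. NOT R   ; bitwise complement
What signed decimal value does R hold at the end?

18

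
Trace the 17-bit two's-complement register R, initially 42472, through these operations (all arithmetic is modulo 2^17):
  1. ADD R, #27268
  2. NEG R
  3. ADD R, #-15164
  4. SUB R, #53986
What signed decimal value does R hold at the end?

-7818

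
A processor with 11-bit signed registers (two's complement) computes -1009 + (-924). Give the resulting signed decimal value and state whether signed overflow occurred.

115; overflow

-1009 → 10000001111
-924 → 10001100100
  10000001111
+ 10001100100
= 00001110011  (discard carry-out 1)
Result 00001110011: MSB = 0 → value 115.
Both addends are negative but the stored result is non-negative: signed overflow. The true value -1009 + (-924) = -1933 lies outside [-1024, 1023].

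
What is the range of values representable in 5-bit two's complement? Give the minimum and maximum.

Minimum: −2^4 = -16.
Maximum: 2^4 − 1 = 15.

min = -16, max = 15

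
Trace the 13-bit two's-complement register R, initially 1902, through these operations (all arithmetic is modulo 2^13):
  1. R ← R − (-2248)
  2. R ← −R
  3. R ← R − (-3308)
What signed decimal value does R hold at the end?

-842

Start: R = 1902 = 0011101101110.
R = 1902 − (-2248) = 4150; wraps to -4042 = 1000000110110
R = −(-4042) = 4042 = 0111111001010
R = 4042 − (-3308) = 7350; wraps to -842 = 1110010110110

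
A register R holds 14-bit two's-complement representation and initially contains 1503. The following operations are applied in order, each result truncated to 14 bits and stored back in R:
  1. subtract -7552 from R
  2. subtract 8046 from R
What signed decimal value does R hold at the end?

Start: R = 1503 = 00010111011111.
R = 1503 − (-7552) = 9055; wraps to -7329 = 10001101011111
R = -7329 − 8046 = -15375; wraps to 1009 = 00001111110001

1009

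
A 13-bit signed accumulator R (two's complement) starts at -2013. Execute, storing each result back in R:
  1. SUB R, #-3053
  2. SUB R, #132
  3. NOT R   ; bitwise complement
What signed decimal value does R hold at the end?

-909

Start: R = -2013 = 1100000100011.
R = -2013 − (-3053) = 1040 = 0010000010000
R = 1040 − 132 = 908 = 0001110001100
R = NOT 0001110001100 = 1110001110011 = -909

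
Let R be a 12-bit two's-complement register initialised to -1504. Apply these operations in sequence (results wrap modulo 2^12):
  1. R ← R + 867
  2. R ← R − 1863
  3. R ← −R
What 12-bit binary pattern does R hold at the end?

Start: R = -1504 = 101000100000.
R = -1504 + 867 = -637 = 110110000011
R = -637 − 1863 = -2500; wraps to 1596 = 011000111100
R = −(1596) = -1596 = 100111000100

100111000100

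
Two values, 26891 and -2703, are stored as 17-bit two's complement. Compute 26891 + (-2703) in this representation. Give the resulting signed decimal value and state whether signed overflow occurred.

24188; no overflow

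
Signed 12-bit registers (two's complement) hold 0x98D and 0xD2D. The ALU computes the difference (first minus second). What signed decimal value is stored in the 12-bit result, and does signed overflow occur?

0x98D = 100110001101 = -1651 (signed)
0xD2D = 110100101101 = -723 (signed)
Subtract via negate-and-add: invert 110100101101 + 1 = 001011010011 (i.e. 723).
  100110001101
+ 001011010011
= 110001100000
Result 110001100000: MSB = 1 → 3168 − 4096 = -928.
Addends (after negating the subtrahend) have opposite signs, so signed overflow cannot occur.

-928; no overflow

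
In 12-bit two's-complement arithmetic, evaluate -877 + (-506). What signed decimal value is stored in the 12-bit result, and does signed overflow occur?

-877 → 110010010011
-506 → 111000000110
  110010010011
+ 111000000110
= 101010011001  (discard carry-out 1)
Result 101010011001: MSB = 1 → 2713 − 4096 = -1383.
Both addends are negative and so is the stored result: no signed overflow.

-1383; no overflow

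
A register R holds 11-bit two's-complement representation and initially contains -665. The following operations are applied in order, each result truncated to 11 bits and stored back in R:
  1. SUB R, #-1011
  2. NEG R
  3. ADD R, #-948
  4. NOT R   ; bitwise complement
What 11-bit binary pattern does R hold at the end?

Start: R = -665 = 10101100111.
R = -665 − (-1011) = 346 = 00101011010
R = −(346) = -346 = 11010100110
R = -346 + (-948) = -1294; wraps to 754 = 01011110010
R = NOT 01011110010 = 10100001101 = -755

10100001101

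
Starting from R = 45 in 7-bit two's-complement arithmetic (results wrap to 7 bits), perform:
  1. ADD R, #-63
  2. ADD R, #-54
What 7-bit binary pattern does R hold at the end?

0111000

Start: R = 45 = 0101101.
R = 45 + (-63) = -18 = 1101110
R = -18 + (-54) = -72; wraps to 56 = 0111000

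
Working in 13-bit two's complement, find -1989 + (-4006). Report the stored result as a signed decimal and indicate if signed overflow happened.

2197; overflow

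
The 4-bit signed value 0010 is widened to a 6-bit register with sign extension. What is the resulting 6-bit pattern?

MSB of 0010 is 0; replicate it into the new high bits.
00|0010 → 000010 (still 2).

000010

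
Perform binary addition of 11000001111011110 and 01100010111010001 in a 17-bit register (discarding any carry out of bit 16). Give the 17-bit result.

  11000001111011110
+ 01100010111010001
= 00100100110101111  (discard carry-out 1)

00100100110101111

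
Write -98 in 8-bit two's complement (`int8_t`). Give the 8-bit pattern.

10011110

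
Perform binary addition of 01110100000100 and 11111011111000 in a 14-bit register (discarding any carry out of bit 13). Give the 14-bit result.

  01110100000100
+ 11111011111000
= 01101111111100  (discard carry-out 1)

01101111111100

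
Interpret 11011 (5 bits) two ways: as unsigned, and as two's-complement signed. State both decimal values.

Unsigned: 11011 = 27.
Signed: MSB=1 → 27 − 32 = -5.

unsigned = 27, signed = -5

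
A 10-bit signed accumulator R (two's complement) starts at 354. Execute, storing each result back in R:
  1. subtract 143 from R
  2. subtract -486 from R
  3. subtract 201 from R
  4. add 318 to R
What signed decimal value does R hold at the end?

-210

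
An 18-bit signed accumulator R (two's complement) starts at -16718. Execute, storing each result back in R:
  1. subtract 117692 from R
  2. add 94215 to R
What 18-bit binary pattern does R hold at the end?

110110001011111101

Start: R = -16718 = 111011111010110010.
R = -16718 − 117692 = -134410; wraps to 127734 = 011111001011110110
R = 127734 + 94215 = 221949; wraps to -40195 = 110110001011111101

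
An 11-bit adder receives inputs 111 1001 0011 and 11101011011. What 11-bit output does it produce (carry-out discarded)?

  11110010011
+ 11101011011
= 11011101110  (discard carry-out 1)

11011101110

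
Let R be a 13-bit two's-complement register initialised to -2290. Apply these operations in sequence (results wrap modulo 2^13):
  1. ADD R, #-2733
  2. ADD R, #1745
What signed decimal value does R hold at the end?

Start: R = -2290 = 1011100001110.
R = -2290 + (-2733) = -5023; wraps to 3169 = 0110001100001
R = 3169 + 1745 = 4914; wraps to -3278 = 1001100110010

-3278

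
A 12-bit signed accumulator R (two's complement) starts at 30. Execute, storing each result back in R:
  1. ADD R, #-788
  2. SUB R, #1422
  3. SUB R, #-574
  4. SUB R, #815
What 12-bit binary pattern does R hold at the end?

Start: R = 30 = 000000011110.
R = 30 + (-788) = -758 = 110100001010
R = -758 − 1422 = -2180; wraps to 1916 = 011101111100
R = 1916 − (-574) = 2490; wraps to -1606 = 100110111010
R = -1606 − 815 = -2421; wraps to 1675 = 011010001011

011010001011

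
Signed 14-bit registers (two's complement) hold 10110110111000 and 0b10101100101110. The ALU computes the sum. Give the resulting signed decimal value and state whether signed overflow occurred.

6374; overflow

10110110111000 = -4680 (signed)
0b10101100101110 → 10101100101110 = -5330 (signed)
  10110110111000
+ 10101100101110
= 01100011100110  (discard carry-out 1)
Result 01100011100110: MSB = 0 → value 6374.
Both addends are negative but the stored result is non-negative: signed overflow. The true value -4680 + (-5330) = -10010 lies outside [-8192, 8191].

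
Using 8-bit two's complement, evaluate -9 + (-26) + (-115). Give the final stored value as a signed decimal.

-9 + (-26) = -35 (11011101)
-35 + (-115) = -150 → wraps to 106 (01101010)

106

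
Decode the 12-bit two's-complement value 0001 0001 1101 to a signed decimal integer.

285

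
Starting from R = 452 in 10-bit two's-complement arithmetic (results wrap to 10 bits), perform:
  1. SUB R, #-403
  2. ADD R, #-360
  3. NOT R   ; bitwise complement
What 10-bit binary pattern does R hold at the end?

1000010000

Start: R = 452 = 0111000100.
R = 452 − (-403) = 855; wraps to -169 = 1101010111
R = -169 + (-360) = -529; wraps to 495 = 0111101111
R = NOT 0111101111 = 1000010000 = -496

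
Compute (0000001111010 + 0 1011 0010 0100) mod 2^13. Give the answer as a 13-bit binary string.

  0000001111010
+ 0101100100100
= 0101110011110

0101110011110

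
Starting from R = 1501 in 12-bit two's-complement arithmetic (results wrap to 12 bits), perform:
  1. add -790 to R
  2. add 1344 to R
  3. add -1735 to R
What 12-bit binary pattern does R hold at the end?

Start: R = 1501 = 010111011101.
R = 1501 + (-790) = 711 = 001011000111
R = 711 + 1344 = 2055; wraps to -2041 = 100000000111
R = -2041 + (-1735) = -3776; wraps to 320 = 000101000000

000101000000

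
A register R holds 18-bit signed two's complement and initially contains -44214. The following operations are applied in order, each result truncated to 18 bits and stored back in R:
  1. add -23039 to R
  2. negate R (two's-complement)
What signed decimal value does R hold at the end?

67253

Start: R = -44214 = 110101001101001010.
R = -44214 + (-23039) = -67253 = 101111100101001011
R = −(-67253) = 67253 = 010000011010110101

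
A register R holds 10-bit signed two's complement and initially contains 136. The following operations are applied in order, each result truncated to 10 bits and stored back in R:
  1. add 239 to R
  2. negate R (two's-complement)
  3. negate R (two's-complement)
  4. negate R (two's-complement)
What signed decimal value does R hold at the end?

-375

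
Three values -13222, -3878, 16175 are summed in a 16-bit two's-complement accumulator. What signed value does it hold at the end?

-925

-13222 + (-3878) = -17100 (1011110100110100)
-17100 + 16175 = -925 (1111110001100011)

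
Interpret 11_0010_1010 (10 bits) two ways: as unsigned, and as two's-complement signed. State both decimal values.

unsigned = 810, signed = -214

Unsigned: 1100101010 = 810.
Signed: MSB=1 → 810 − 1024 = -214.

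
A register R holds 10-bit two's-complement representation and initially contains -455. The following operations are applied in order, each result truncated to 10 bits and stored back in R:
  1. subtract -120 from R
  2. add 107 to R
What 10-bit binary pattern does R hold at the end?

1100011100

Start: R = -455 = 1000111001.
R = -455 − (-120) = -335 = 1010110001
R = -335 + 107 = -228 = 1100011100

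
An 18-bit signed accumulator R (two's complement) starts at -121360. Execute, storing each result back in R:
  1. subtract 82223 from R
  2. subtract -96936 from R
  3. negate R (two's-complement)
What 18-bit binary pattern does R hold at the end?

Start: R = -121360 = 100010010111110000.
R = -121360 − 82223 = -203583; wraps to 58561 = 001110010011000001
R = 58561 − (-96936) = 155497; wraps to -106647 = 100101111101101001
R = −(-106647) = 106647 = 011010000010010111

011010000010010111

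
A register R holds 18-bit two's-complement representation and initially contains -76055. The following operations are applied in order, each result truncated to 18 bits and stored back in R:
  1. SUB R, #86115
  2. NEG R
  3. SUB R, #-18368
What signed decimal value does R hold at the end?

Start: R = -76055 = 101101011011101001.
R = -76055 − 86115 = -162170; wraps to 99974 = 011000011010000110
R = −(99974) = -99974 = 100111100101111010
R = -99974 − (-18368) = -81606 = 101100000100111010

-81606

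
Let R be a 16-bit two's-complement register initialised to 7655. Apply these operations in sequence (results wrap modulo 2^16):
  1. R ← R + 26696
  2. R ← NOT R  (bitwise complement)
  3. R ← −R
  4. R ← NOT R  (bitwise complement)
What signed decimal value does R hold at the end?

31183

Start: R = 7655 = 0001110111100111.
R = 7655 + 26696 = 34351; wraps to -31185 = 1000011000101111
R = NOT 1000011000101111 = 0111100111010000 = 31184
R = −(31184) = -31184 = 1000011000110000
R = NOT 1000011000110000 = 0111100111001111 = 31183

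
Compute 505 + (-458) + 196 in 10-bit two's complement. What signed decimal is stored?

243

505 + (-458) = 47 (0000101111)
47 + 196 = 243 (0011110011)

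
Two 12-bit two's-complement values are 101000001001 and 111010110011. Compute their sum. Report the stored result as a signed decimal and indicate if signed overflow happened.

-1860; no overflow

101000001001 = -1527 (signed)
111010110011 = -333 (signed)
  101000001001
+ 111010110011
= 100010111100  (discard carry-out 1)
Result 100010111100: MSB = 1 → 2236 − 4096 = -1860.
Both addends are negative and so is the stored result: no signed overflow.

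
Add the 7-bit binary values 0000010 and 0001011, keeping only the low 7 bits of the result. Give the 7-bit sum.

0001101

  0000010
+ 0001011
= 0001101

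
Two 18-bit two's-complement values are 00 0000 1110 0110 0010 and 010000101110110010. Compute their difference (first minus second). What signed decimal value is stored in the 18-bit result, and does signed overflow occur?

00 0000 1110 0110 0010 → 000000111001100010 = 3682 (signed)
010000101110110010 = 68530 (signed)
Subtract via negate-and-add: invert 010000101110110010 + 1 = 101111010001001110 (i.e. -68530).
  000000111001100010
+ 101111010001001110
= 110000001010110000
Result 110000001010110000: MSB = 1 → 197296 − 262144 = -64848.
Addends (after negating the subtrahend) have opposite signs, so signed overflow cannot occur.

-64848; no overflow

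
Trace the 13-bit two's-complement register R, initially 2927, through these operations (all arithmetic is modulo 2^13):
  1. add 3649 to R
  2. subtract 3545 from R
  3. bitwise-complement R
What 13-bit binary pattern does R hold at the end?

Start: R = 2927 = 0101101101111.
R = 2927 + 3649 = 6576; wraps to -1616 = 1100110110000
R = -1616 − 3545 = -5161; wraps to 3031 = 0101111010111
R = NOT 0101111010111 = 1010000101000 = -3032

1010000101000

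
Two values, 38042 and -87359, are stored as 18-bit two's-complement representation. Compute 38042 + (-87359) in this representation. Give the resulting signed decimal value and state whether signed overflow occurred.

-49317; no overflow

38042 → 001001010010011010
-87359 → 101010101011000001
  001001010010011010
+ 101010101011000001
= 110011111101011011
Result 110011111101011011: MSB = 1 → 212827 − 262144 = -49317.
Addends have opposite signs, so signed overflow cannot occur.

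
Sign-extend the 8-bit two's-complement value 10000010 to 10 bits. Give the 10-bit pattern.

1110000010

MSB of 10000010 is 1; replicate it into the new high bits.
11|10000010 → 1110000010 (still -126).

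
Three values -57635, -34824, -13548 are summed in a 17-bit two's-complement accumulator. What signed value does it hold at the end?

-57635 + (-34824) = -92459 → wraps to 38613 (01001011011010101)
38613 + (-13548) = 25065 (00110000111101001)

25065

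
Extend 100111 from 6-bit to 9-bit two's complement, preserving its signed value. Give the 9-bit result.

111100111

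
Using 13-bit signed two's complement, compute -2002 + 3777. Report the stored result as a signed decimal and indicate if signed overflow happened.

-2002 → 1100000101110
3777 → 0111011000001
  1100000101110
+ 0111011000001
= 0011011101111  (discard carry-out 1)
Result 0011011101111: MSB = 0 → value 1775.
Addends have opposite signs, so signed overflow cannot occur.

1775; no overflow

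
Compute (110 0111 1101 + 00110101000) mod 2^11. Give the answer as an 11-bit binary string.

  11001111101
+ 00110101000
= 00000100101  (discard carry-out 1)

00000100101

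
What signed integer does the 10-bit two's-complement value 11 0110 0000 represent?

-160

MSB is 1, so the value is negative.
Invert: 0010011111. Add 1: 0010100000 = 160. So the value is −160.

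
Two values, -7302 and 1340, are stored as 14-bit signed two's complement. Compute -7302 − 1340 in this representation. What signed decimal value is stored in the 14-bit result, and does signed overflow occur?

-7302 → 10001101111010
1340 → 00010100111100
Subtract via negate-and-add: invert 00010100111100 + 1 = 11101011000100 (i.e. -1340).
  10001101111010
+ 11101011000100
= 01111000111110  (discard carry-out 1)
Result 01111000111110: MSB = 0 → value 7742.
Both addends (after negating the subtrahend) are negative but the stored result is non-negative: signed overflow. The true value -7302 − 1340 = -8642 lies outside [-8192, 8191].

7742; overflow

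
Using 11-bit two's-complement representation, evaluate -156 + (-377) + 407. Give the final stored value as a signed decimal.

-156 + (-377) = -533 (10111101011)
-533 + 407 = -126 (11110000010)

-126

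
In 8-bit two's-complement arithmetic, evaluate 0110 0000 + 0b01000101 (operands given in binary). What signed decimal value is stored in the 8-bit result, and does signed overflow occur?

-91; overflow

0110 0000 → 01100000 = 96 (signed)
0b01000101 → 01000101 = 69 (signed)
  01100000
+ 01000101
= 10100101
Result 10100101: MSB = 1 → 165 − 256 = -91.
Both addends are non-negative but the stored result is negative: signed overflow. The true value 96 + 69 = 165 lies outside [-128, 127].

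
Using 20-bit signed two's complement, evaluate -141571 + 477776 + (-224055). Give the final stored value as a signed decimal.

112150

-141571 + 477776 = 336205 (01010010000101001101)
336205 + (-224055) = 112150 (00011011011000010110)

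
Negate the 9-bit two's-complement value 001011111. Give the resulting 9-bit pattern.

Invert: 110100000. Add 1: 110100001.

110100001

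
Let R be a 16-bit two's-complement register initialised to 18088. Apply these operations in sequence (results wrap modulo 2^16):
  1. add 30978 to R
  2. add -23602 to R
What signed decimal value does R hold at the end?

Start: R = 18088 = 0100011010101000.
R = 18088 + 30978 = 49066; wraps to -16470 = 1011111110101010
R = -16470 + (-23602) = -40072; wraps to 25464 = 0110001101111000

25464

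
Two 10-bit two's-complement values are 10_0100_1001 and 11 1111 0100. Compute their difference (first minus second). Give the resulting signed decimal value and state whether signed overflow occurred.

-427; no overflow

10_0100_1001 → 1001001001 = -439 (signed)
11 1111 0100 → 1111110100 = -12 (signed)
Subtract via negate-and-add: invert 1111110100 + 1 = 0000001100 (i.e. 12).
  1001001001
+ 0000001100
= 1001010101
Result 1001010101: MSB = 1 → 597 − 1024 = -427.
Addends (after negating the subtrahend) have opposite signs, so signed overflow cannot occur.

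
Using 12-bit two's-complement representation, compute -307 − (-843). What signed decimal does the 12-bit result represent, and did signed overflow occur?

-307 → 111011001101
-843 → 110010110101
Subtract via negate-and-add: invert 110010110101 + 1 = 001101001011 (i.e. 843).
  111011001101
+ 001101001011
= 001000011000  (discard carry-out 1)
Result 001000011000: MSB = 0 → value 536.
Addends (after negating the subtrahend) have opposite signs, so signed overflow cannot occur.

536; no overflow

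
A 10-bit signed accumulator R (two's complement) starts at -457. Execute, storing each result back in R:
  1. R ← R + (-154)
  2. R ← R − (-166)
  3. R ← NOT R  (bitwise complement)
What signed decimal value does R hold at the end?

444

Start: R = -457 = 1000110111.
R = -457 + (-154) = -611; wraps to 413 = 0110011101
R = 413 − (-166) = 579; wraps to -445 = 1001000011
R = NOT 1001000011 = 0110111100 = 444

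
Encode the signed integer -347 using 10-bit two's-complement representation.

1010100101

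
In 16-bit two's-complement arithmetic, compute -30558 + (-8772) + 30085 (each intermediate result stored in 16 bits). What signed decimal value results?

-30558 + (-8772) = -39330 → wraps to 26206 (0110011001011110)
26206 + 30085 = 56291 → wraps to -9245 (1101101111100011)

-9245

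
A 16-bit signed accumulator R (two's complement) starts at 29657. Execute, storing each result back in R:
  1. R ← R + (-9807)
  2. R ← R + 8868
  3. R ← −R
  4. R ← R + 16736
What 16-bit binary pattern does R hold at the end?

1101000100110010

Start: R = 29657 = 0111001111011001.
R = 29657 + (-9807) = 19850 = 0100110110001010
R = 19850 + 8868 = 28718 = 0111000000101110
R = −(28718) = -28718 = 1000111111010010
R = -28718 + 16736 = -11982 = 1101000100110010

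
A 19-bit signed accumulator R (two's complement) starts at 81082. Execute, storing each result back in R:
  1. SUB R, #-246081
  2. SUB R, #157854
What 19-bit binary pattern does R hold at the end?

Start: R = 81082 = 0010011110010111010.
R = 81082 − (-246081) = 327163; wraps to -197125 = 1001111110111111011
R = -197125 − 157854 = -354979; wraps to 169309 = 0101001010101011101

0101001010101011101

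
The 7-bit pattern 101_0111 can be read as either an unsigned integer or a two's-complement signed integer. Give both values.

Unsigned: 1010111 = 87.
Signed: MSB=1 → 87 − 128 = -41.

unsigned = 87, signed = -41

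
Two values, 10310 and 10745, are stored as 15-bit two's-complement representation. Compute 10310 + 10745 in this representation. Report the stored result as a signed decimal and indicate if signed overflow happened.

-11713; overflow

10310 → 010100001000110
10745 → 010100111111001
  010100001000110
+ 010100111111001
= 101001000111111
Result 101001000111111: MSB = 1 → 21055 − 32768 = -11713.
Both addends are non-negative but the stored result is negative: signed overflow. The true value 10310 + 10745 = 21055 lies outside [-16384, 16383].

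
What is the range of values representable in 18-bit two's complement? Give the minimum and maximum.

min = -131072, max = 131071

Minimum: −2^17 = -131072.
Maximum: 2^17 − 1 = 131071.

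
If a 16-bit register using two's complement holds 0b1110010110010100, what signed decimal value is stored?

MSB is 1, so the value is negative.
Unsigned reading: 58772. Subtract 2^16 = 65536: 58772 − 65536 = -6764.

-6764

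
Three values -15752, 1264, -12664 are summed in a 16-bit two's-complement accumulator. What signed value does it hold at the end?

-15752 + 1264 = -14488 (1100011101101000)
-14488 + (-12664) = -27152 (1001010111110000)

-27152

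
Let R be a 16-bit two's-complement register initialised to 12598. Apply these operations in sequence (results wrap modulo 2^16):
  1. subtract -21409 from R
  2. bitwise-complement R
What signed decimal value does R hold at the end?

31528

Start: R = 12598 = 0011000100110110.
R = 12598 − (-21409) = 34007; wraps to -31529 = 1000010011010111
R = NOT 1000010011010111 = 0111101100101000 = 31528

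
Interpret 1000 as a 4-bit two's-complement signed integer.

MSB is 1, so the value is negative.
Invert: 0111. Add 1: 1000 = 8. So the value is −8.

-8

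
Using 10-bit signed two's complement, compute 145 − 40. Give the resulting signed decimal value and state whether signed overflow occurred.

145 → 0010010001
40 → 0000101000
Subtract via negate-and-add: invert 0000101000 + 1 = 1111011000 (i.e. -40).
  0010010001
+ 1111011000
= 0001101001  (discard carry-out 1)
Result 0001101001: MSB = 0 → value 105.
Addends (after negating the subtrahend) have opposite signs, so signed overflow cannot occur.

105; no overflow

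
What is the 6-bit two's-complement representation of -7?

111001

|-7| = 7 = 000111 in 6 bits.
Invert the bits: 111000. Add 1: 111001.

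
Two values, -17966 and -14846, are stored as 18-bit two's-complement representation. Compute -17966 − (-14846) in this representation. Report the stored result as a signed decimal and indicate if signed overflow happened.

-3120; no overflow

-17966 → 111011100111010010
-14846 → 111100011000000010
Subtract via negate-and-add: invert 111100011000000010 + 1 = 000011100111111110 (i.e. 14846).
  111011100111010010
+ 000011100111111110
= 111111001111010000
Result 111111001111010000: MSB = 1 → 259024 − 262144 = -3120.
Addends (after negating the subtrahend) have opposite signs, so signed overflow cannot occur.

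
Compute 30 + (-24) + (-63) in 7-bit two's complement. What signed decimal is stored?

-57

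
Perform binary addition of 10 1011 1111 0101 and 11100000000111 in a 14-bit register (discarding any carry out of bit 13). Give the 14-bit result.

10001111111100

  10101111110101
+ 11100000000111
= 10001111111100  (discard carry-out 1)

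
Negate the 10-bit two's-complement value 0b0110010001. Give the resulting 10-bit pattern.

1001101111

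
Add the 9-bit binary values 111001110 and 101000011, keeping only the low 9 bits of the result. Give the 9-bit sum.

  111001110
+ 101000011
= 100010001  (discard carry-out 1)

100010001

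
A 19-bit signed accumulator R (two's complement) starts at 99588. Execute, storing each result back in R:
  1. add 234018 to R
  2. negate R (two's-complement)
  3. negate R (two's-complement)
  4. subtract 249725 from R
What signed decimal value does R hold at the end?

83881

Start: R = 99588 = 0011000010100000100.
R = 99588 + 234018 = 333606; wraps to -190682 = 1010001011100100110
R = −(-190682) = 190682 = 0101110100011011010
R = −(190682) = -190682 = 1010001011100100110
R = -190682 − 249725 = -440407; wraps to 83881 = 0010100011110101001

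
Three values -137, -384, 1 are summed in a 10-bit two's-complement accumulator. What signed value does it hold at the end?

504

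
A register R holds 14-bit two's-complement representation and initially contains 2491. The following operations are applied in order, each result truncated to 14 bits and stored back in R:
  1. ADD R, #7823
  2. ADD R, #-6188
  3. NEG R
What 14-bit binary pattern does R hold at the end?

Start: R = 2491 = 00100110111011.
R = 2491 + 7823 = 10314; wraps to -6070 = 10100001001010
R = -6070 + (-6188) = -12258; wraps to 4126 = 01000000011110
R = −(4126) = -4126 = 10111111100010

10111111100010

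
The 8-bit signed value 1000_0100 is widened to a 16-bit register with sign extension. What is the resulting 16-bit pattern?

1111111110000100

MSB of 10000100 is 1; replicate it into the new high bits.
11111111|10000100 → 1111111110000100 (still -124).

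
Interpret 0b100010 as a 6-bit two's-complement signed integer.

MSB is 1, so the value is negative.
Unsigned reading: 34. Subtract 2^6 = 64: 34 − 64 = -30.

-30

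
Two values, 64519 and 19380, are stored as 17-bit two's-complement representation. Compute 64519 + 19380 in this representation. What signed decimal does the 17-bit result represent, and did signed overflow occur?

64519 → 01111110000000111
19380 → 00100101110110100
  01111110000000111
+ 00100101110110100
= 10100011110111011
Result 10100011110111011: MSB = 1 → 83899 − 131072 = -47173.
Both addends are non-negative but the stored result is negative: signed overflow. The true value 64519 + 19380 = 83899 lies outside [-65536, 65535].

-47173; overflow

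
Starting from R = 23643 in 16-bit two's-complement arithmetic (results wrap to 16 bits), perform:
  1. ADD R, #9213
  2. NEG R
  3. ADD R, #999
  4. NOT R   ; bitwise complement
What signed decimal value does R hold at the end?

Start: R = 23643 = 0101110001011011.
R = 23643 + 9213 = 32856; wraps to -32680 = 1000000001011000
R = −(-32680) = 32680 = 0111111110101000
R = 32680 + 999 = 33679; wraps to -31857 = 1000001110001111
R = NOT 1000001110001111 = 0111110001110000 = 31856

31856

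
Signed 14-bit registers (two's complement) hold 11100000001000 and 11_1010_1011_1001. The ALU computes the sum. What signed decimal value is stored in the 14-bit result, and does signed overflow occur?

11100000001000 = -2040 (signed)
11_1010_1011_1001 → 11101010111001 = -1351 (signed)
  11100000001000
+ 11101010111001
= 11001011000001  (discard carry-out 1)
Result 11001011000001: MSB = 1 → 12993 − 16384 = -3391.
Both addends are negative and so is the stored result: no signed overflow.

-3391; no overflow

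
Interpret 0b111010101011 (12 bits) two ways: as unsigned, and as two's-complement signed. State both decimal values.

unsigned = 3755, signed = -341

Unsigned: 111010101011 = 3755.
Signed: MSB=1 → 3755 − 4096 = -341.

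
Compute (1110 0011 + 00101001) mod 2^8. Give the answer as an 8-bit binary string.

00001100

  11100011
+ 00101001
= 00001100  (discard carry-out 1)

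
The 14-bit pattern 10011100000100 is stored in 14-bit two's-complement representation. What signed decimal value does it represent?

-6396

MSB is 1, so the value is negative.
Invert: 01100011111011. Add 1: 01100011111100 = 6396. So the value is −6396.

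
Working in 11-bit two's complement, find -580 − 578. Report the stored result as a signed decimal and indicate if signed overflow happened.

890; overflow

-580 → 10110111100
578 → 01001000010
Subtract via negate-and-add: invert 01001000010 + 1 = 10110111110 (i.e. -578).
  10110111100
+ 10110111110
= 01101111010  (discard carry-out 1)
Result 01101111010: MSB = 0 → value 890.
Both addends (after negating the subtrahend) are negative but the stored result is non-negative: signed overflow. The true value -580 − 578 = -1158 lies outside [-1024, 1023].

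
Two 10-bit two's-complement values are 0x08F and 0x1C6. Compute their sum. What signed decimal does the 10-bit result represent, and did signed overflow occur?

-427; overflow

0x08F = 0010001111 = 143 (signed)
0x1C6 = 0111000110 = 454 (signed)
  0010001111
+ 0111000110
= 1001010101
Result 1001010101: MSB = 1 → 597 − 1024 = -427.
Both addends are non-negative but the stored result is negative: signed overflow. The true value 143 + 454 = 597 lies outside [-512, 511].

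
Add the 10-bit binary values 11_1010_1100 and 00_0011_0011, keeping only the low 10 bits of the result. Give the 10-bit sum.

1111011111

  1110101100
+ 0000110011
= 1111011111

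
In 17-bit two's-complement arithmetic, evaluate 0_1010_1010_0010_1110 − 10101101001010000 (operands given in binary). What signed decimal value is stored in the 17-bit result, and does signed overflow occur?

-45090; overflow

0_1010_1010_0010_1110 → 01010101000101110 = 43566 (signed)
10101101001010000 = -42416 (signed)
Subtract via negate-and-add: invert 10101101001010000 + 1 = 01010010110110000 (i.e. 42416).
  01010101000101110
+ 01010010110110000
= 10100111111011110
Result 10100111111011110: MSB = 1 → 85982 − 131072 = -45090.
Both addends (after negating the subtrahend) are non-negative but the stored result is negative: signed overflow. The true value 43566 − (-42416) = 85982 lies outside [-65536, 65535].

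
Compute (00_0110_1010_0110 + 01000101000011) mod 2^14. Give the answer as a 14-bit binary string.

01011111101001

  00011010100110
+ 01000101000011
= 01011111101001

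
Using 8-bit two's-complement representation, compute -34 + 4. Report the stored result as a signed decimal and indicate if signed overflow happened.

-34 → 11011110
4 → 00000100
  11011110
+ 00000100
= 11100010
Result 11100010: MSB = 1 → 226 − 256 = -30.
Addends have opposite signs, so signed overflow cannot occur.

-30; no overflow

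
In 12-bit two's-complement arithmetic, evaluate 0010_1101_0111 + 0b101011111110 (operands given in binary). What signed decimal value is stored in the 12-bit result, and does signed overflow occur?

-555; no overflow

0010_1101_0111 → 001011010111 = 727 (signed)
0b101011111110 → 101011111110 = -1282 (signed)
  001011010111
+ 101011111110
= 110111010101
Result 110111010101: MSB = 1 → 3541 − 4096 = -555.
Addends have opposite signs, so signed overflow cannot occur.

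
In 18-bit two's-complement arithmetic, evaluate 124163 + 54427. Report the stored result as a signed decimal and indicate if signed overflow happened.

124163 → 011110010100000011
54427 → 001101010010011011
  011110010100000011
+ 001101010010011011
= 101011100110011110
Result 101011100110011110: MSB = 1 → 178590 − 262144 = -83554.
Both addends are non-negative but the stored result is negative: signed overflow. The true value 124163 + 54427 = 178590 lies outside [-131072, 131071].

-83554; overflow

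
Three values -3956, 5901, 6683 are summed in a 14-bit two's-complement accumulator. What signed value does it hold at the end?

-3956 + 5901 = 1945 (00011110011001)
1945 + 6683 = 8628 → wraps to -7756 (10000110110100)

-7756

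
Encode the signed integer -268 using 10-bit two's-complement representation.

1011110100

|-268| = 268 = 0100001100 in 10 bits.
Invert the bits: 1011110011. Add 1: 1011110100.
Check: 1011110100 reads as 756 − 1024 = -268.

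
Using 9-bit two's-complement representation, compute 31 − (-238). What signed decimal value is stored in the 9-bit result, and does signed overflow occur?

-243; overflow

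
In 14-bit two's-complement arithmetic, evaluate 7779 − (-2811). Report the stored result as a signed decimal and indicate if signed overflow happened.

-5794; overflow

7779 → 01111001100011
-2811 → 11010100000101
Subtract via negate-and-add: invert 11010100000101 + 1 = 00101011111011 (i.e. 2811).
  01111001100011
+ 00101011111011
= 10100101011110
Result 10100101011110: MSB = 1 → 10590 − 16384 = -5794.
Both addends (after negating the subtrahend) are non-negative but the stored result is negative: signed overflow. The true value 7779 − (-2811) = 10590 lies outside [-8192, 8191].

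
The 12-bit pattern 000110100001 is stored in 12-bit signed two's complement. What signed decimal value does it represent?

MSB is 0, so the value is non-negative: 000110100001 = 417.

417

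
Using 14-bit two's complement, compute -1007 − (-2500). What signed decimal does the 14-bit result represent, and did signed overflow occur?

1493; no overflow

-1007 → 11110000010001
-2500 → 11011000111100
Subtract via negate-and-add: invert 11011000111100 + 1 = 00100111000100 (i.e. 2500).
  11110000010001
+ 00100111000100
= 00010111010101  (discard carry-out 1)
Result 00010111010101: MSB = 0 → value 1493.
Addends (after negating the subtrahend) have opposite signs, so signed overflow cannot occur.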